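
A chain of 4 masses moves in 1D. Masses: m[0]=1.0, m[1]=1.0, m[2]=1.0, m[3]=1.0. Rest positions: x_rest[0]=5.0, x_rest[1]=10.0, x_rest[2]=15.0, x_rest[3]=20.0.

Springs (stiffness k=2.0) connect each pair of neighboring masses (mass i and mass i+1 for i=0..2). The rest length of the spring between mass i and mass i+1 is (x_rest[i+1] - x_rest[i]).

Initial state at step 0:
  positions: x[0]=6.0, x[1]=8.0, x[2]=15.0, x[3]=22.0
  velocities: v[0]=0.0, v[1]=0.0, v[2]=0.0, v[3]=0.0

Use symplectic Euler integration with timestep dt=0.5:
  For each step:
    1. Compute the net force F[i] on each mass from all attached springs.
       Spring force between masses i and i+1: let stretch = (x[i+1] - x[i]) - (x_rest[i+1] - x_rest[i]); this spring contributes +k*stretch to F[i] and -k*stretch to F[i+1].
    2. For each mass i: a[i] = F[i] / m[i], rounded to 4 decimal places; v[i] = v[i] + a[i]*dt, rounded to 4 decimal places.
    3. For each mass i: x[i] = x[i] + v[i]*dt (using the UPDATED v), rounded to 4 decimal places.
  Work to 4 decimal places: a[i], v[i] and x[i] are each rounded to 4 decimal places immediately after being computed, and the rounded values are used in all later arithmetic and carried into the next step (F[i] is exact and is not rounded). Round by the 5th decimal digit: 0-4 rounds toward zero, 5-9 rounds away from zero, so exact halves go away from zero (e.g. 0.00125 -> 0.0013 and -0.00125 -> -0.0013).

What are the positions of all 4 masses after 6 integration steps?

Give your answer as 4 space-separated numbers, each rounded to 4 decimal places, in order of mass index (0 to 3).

Answer: 6.8750 10.1875 12.8125 21.1250

Derivation:
Step 0: x=[6.0000 8.0000 15.0000 22.0000] v=[0.0000 0.0000 0.0000 0.0000]
Step 1: x=[4.5000 10.5000 15.0000 21.0000] v=[-3.0000 5.0000 0.0000 -2.0000]
Step 2: x=[3.5000 12.2500 15.7500 19.5000] v=[-2.0000 3.5000 1.5000 -3.0000]
Step 3: x=[4.3750 11.3750 16.6250 18.6250] v=[1.7500 -1.7500 1.7500 -1.7500]
Step 4: x=[6.2500 9.6250 15.8750 19.2500] v=[3.7500 -3.5000 -1.5000 1.2500]
Step 5: x=[7.3125 9.3125 13.6875 20.6875] v=[2.1250 -0.6250 -4.3750 2.8750]
Step 6: x=[6.8750 10.1875 12.8125 21.1250] v=[-0.8750 1.7500 -1.7500 0.8750]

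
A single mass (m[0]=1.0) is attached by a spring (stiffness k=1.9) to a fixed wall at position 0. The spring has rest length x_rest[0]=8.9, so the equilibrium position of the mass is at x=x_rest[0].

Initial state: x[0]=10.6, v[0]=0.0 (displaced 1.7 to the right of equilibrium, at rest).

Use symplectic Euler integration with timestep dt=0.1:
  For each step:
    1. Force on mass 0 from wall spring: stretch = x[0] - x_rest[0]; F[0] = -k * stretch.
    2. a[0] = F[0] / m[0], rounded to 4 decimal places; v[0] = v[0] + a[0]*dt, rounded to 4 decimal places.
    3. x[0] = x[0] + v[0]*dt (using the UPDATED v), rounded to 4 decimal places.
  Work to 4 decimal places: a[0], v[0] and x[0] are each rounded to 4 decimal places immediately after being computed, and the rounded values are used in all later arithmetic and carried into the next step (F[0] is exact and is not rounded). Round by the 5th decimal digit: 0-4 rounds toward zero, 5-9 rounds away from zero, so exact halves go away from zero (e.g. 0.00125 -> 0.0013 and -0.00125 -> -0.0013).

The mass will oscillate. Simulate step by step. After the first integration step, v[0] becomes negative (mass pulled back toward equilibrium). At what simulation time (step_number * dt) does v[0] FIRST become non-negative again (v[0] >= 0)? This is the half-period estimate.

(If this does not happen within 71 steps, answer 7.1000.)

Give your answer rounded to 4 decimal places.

Step 0: x=[10.6000] v=[0.0000]
Step 1: x=[10.5677] v=[-0.3230]
Step 2: x=[10.5037] v=[-0.6399]
Step 3: x=[10.4092] v=[-0.9446]
Step 4: x=[10.2861] v=[-1.2314]
Step 5: x=[10.1366] v=[-1.4948]
Step 6: x=[9.9636] v=[-1.7298]
Step 7: x=[9.7704] v=[-1.9319]
Step 8: x=[9.5607] v=[-2.0973]
Step 9: x=[9.3384] v=[-2.2228]
Step 10: x=[9.1078] v=[-2.3061]
Step 11: x=[8.8732] v=[-2.3456]
Step 12: x=[8.6392] v=[-2.3405]
Step 13: x=[8.4101] v=[-2.2910]
Step 14: x=[8.1903] v=[-2.1979]
Step 15: x=[7.9840] v=[-2.0631]
Step 16: x=[7.7951] v=[-1.8891]
Step 17: x=[7.6272] v=[-1.6792]
Step 18: x=[7.4835] v=[-1.4374]
Step 19: x=[7.3667] v=[-1.1683]
Step 20: x=[7.2790] v=[-0.8770]
Step 21: x=[7.2221] v=[-0.5690]
Step 22: x=[7.1971] v=[-0.2502]
Step 23: x=[7.2044] v=[0.0734]
First v>=0 after going negative at step 23, time=2.3000

Answer: 2.3000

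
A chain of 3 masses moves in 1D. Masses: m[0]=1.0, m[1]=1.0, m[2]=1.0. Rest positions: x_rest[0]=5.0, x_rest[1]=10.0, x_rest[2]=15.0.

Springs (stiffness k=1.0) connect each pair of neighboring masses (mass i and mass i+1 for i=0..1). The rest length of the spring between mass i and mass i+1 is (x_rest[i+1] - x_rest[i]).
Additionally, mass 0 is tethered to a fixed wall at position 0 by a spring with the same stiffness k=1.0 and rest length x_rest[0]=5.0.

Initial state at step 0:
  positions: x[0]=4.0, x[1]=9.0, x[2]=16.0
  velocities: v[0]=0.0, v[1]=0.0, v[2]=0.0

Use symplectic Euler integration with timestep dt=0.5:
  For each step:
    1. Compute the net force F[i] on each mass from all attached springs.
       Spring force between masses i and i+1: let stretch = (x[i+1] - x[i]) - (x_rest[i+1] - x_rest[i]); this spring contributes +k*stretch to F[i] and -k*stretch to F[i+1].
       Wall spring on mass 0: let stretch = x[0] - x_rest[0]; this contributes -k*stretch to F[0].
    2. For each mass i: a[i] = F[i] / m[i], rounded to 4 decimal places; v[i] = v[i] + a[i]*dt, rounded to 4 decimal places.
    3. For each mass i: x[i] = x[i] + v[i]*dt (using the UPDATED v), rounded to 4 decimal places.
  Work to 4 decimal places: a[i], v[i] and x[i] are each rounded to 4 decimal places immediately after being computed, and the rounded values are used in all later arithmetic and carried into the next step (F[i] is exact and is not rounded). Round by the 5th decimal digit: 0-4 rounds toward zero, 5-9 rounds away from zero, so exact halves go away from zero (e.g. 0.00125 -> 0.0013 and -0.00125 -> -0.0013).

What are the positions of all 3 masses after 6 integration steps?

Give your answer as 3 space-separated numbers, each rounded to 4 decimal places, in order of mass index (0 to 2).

Answer: 6.0155 9.9227 14.5802

Derivation:
Step 0: x=[4.0000 9.0000 16.0000] v=[0.0000 0.0000 0.0000]
Step 1: x=[4.2500 9.5000 15.5000] v=[0.5000 1.0000 -1.0000]
Step 2: x=[4.7500 10.1875 14.7500] v=[1.0000 1.3750 -1.5000]
Step 3: x=[5.4219 10.6563 14.1094] v=[1.3438 0.9375 -1.2813]
Step 4: x=[6.0470 10.6798 13.8555] v=[1.2501 0.0469 -0.5079]
Step 5: x=[6.3185 10.3390 14.0577] v=[0.5430 -0.6817 0.4043]
Step 6: x=[6.0155 9.9227 14.5802] v=[-0.6060 -0.8326 1.0450]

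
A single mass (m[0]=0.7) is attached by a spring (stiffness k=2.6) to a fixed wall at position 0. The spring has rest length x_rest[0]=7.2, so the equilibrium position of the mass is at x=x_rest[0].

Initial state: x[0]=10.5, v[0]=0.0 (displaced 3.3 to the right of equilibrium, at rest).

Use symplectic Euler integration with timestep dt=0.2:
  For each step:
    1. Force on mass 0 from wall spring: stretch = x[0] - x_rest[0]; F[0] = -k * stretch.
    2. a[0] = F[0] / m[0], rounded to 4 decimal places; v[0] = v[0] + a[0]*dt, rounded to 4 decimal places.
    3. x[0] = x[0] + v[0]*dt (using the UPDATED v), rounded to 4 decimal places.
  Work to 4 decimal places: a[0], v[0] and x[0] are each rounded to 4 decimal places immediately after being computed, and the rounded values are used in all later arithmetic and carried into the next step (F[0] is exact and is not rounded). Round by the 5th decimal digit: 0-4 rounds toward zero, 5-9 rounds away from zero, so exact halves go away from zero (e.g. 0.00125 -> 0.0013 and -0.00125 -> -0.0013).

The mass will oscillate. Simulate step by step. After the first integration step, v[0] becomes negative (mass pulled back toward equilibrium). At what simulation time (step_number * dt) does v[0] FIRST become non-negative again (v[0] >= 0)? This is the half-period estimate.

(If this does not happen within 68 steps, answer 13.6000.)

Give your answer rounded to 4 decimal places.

Answer: 1.8000

Derivation:
Step 0: x=[10.5000] v=[0.0000]
Step 1: x=[10.0097] v=[-2.4514]
Step 2: x=[9.1020] v=[-4.5386]
Step 3: x=[7.9117] v=[-5.9515]
Step 4: x=[6.6157] v=[-6.4802]
Step 5: x=[5.4065] v=[-6.0461]
Step 6: x=[4.4637] v=[-4.7138]
Step 7: x=[3.9275] v=[-2.6811]
Step 8: x=[3.8775] v=[-0.2501]
Step 9: x=[4.3211] v=[2.2180]
First v>=0 after going negative at step 9, time=1.8000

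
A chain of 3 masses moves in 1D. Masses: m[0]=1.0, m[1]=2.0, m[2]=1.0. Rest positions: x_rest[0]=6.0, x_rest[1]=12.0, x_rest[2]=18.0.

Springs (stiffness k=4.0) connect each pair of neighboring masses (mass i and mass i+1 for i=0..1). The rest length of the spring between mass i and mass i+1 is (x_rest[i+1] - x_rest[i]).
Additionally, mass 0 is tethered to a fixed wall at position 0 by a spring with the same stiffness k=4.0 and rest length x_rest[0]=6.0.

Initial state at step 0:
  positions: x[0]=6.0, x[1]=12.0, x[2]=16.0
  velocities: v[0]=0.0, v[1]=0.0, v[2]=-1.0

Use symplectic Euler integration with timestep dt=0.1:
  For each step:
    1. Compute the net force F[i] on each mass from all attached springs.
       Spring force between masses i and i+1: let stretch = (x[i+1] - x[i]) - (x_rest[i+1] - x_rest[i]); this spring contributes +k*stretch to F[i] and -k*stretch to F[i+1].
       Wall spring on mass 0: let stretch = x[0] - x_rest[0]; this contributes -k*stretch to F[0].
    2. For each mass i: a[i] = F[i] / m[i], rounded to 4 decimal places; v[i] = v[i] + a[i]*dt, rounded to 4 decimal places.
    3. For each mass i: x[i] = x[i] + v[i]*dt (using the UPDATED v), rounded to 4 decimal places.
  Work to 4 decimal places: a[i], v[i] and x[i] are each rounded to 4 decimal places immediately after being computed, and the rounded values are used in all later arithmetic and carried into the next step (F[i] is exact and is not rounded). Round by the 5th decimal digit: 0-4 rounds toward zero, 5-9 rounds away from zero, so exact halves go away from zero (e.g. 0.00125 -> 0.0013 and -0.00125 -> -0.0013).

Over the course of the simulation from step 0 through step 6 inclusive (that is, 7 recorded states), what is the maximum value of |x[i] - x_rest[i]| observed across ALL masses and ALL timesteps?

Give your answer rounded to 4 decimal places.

Answer: 2.0200

Derivation:
Step 0: x=[6.0000 12.0000 16.0000] v=[0.0000 0.0000 -1.0000]
Step 1: x=[6.0000 11.9600 15.9800] v=[0.0000 -0.4000 -0.2000]
Step 2: x=[5.9984 11.8812 16.0392] v=[-0.0160 -0.7880 0.5920]
Step 3: x=[5.9922 11.7679 16.1721] v=[-0.0622 -1.1330 1.3288]
Step 4: x=[5.9773 11.6272 16.3688] v=[-0.1488 -1.4073 1.9671]
Step 5: x=[5.9493 11.4683 16.6159] v=[-0.2798 -1.5890 2.4705]
Step 6: x=[5.9041 11.3020 16.8971] v=[-0.4519 -1.6633 2.8115]
Max displacement = 2.0200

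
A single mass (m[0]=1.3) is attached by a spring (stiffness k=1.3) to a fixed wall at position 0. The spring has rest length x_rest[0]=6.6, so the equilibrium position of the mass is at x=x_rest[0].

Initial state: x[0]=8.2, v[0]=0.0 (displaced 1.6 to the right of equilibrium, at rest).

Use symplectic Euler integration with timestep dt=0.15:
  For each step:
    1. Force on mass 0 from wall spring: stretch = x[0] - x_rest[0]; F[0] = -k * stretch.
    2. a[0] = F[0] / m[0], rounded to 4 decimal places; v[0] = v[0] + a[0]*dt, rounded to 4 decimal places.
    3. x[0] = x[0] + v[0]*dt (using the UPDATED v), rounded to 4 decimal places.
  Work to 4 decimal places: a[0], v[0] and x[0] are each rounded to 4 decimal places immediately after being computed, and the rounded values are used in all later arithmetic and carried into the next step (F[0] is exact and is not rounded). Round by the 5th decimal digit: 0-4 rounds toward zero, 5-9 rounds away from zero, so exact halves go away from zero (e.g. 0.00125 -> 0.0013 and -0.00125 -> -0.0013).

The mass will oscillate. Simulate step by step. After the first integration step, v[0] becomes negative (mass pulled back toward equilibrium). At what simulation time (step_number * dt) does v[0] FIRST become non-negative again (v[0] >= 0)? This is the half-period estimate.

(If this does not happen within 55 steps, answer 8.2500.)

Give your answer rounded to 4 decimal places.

Answer: 3.1500

Derivation:
Step 0: x=[8.2000] v=[0.0000]
Step 1: x=[8.1640] v=[-0.2400]
Step 2: x=[8.0928] v=[-0.4746]
Step 3: x=[7.9880] v=[-0.6985]
Step 4: x=[7.8520] v=[-0.9067]
Step 5: x=[7.6878] v=[-1.0945]
Step 6: x=[7.4991] v=[-1.2577]
Step 7: x=[7.2902] v=[-1.3926]
Step 8: x=[7.0658] v=[-1.4961]
Step 9: x=[6.8309] v=[-1.5660]
Step 10: x=[6.5908] v=[-1.6006]
Step 11: x=[6.3509] v=[-1.5992]
Step 12: x=[6.1166] v=[-1.5618]
Step 13: x=[5.8932] v=[-1.4893]
Step 14: x=[5.6857] v=[-1.3833]
Step 15: x=[5.4988] v=[-1.2462]
Step 16: x=[5.3367] v=[-1.0810]
Step 17: x=[5.2030] v=[-0.8915]
Step 18: x=[5.1007] v=[-0.6820]
Step 19: x=[5.0321] v=[-0.4571]
Step 20: x=[4.9988] v=[-0.2219]
Step 21: x=[5.0015] v=[0.0183]
First v>=0 after going negative at step 21, time=3.1500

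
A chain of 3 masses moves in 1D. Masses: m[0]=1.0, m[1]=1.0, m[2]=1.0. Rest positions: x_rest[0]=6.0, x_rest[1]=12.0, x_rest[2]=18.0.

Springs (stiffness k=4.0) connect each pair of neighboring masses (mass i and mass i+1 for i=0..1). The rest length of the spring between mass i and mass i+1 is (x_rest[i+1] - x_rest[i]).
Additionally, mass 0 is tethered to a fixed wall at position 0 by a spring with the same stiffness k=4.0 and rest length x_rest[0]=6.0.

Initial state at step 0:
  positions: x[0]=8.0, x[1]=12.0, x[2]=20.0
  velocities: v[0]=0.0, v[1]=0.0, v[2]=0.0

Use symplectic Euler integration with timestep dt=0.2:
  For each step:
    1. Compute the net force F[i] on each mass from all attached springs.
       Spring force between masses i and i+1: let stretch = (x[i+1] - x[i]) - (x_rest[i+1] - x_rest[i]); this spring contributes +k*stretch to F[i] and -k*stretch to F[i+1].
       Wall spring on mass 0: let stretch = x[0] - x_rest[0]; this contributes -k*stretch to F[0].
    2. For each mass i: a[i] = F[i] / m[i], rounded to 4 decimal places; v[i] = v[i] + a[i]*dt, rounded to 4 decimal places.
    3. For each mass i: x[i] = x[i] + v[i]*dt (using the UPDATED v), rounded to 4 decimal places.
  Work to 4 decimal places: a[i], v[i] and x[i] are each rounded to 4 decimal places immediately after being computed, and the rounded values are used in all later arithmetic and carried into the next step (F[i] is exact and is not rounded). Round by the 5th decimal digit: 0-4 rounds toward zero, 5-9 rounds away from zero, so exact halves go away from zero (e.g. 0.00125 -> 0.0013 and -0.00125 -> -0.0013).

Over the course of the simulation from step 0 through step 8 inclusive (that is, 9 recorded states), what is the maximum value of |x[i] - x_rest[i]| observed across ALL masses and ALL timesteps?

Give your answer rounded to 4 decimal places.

Step 0: x=[8.0000 12.0000 20.0000] v=[0.0000 0.0000 0.0000]
Step 1: x=[7.3600 12.6400 19.6800] v=[-3.2000 3.2000 -1.6000]
Step 2: x=[6.3872 13.5616 19.1936] v=[-4.8640 4.6080 -2.4320]
Step 3: x=[5.5404 14.2364 18.7661] v=[-4.2342 3.3741 -2.1376]
Step 4: x=[5.1985 14.2446 18.5738] v=[-1.7097 0.0411 -0.9614]
Step 5: x=[5.4722 13.4981 18.6488] v=[1.3684 -3.7324 0.3752]
Step 6: x=[6.1545 12.2916 18.8597] v=[3.4114 -6.0326 1.0546]
Step 7: x=[6.8340 11.1540 18.9797] v=[3.3975 -5.6878 0.6001]
Step 8: x=[7.1113 10.5774 18.8076] v=[1.3863 -2.8832 -0.8605]
Max displacement = 2.2446

Answer: 2.2446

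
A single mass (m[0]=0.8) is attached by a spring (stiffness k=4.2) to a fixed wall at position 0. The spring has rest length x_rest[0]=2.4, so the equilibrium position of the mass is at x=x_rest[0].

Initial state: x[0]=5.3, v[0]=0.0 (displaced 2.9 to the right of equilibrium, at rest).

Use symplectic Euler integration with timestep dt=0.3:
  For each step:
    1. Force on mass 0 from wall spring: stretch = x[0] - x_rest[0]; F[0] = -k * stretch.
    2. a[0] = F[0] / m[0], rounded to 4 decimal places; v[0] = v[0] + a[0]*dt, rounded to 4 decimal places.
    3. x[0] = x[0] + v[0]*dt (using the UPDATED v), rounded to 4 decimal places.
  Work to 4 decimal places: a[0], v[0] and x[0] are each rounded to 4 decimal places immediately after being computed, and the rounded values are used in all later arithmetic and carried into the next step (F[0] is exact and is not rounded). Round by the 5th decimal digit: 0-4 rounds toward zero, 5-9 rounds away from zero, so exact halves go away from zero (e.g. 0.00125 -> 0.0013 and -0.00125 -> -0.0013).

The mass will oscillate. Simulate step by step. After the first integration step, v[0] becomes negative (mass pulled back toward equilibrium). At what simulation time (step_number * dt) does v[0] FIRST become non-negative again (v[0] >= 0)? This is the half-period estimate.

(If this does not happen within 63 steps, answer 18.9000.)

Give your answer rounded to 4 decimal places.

Step 0: x=[5.3000] v=[0.0000]
Step 1: x=[3.9298] v=[-4.5675]
Step 2: x=[1.8367] v=[-6.9770]
Step 3: x=[0.0098] v=[-6.0898]
Step 4: x=[-0.6878] v=[-2.3252]
Step 5: x=[0.0736] v=[2.5381]
First v>=0 after going negative at step 5, time=1.5000

Answer: 1.5000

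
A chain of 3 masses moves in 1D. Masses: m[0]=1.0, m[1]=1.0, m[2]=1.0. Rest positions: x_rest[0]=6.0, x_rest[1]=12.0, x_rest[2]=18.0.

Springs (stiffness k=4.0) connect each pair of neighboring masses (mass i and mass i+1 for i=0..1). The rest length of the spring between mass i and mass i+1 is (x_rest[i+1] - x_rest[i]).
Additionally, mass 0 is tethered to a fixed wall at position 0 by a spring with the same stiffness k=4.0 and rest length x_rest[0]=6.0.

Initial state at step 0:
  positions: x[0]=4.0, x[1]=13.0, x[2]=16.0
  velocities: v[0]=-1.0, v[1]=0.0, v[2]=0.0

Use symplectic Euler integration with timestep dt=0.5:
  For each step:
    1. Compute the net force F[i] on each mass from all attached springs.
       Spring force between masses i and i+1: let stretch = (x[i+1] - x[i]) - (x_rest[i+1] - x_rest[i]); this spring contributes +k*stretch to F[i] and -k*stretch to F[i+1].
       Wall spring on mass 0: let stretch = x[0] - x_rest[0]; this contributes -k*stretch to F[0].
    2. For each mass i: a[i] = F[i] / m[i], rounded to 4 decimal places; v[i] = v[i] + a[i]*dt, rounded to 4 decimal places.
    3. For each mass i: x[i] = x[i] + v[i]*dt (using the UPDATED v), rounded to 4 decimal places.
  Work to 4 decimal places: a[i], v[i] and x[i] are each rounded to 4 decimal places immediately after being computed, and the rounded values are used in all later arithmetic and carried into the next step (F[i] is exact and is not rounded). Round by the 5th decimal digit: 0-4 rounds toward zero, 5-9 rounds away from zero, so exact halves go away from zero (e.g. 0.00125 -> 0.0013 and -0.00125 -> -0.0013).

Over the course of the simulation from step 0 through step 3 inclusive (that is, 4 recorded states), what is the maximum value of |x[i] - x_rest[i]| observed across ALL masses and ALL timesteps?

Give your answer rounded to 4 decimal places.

Step 0: x=[4.0000 13.0000 16.0000] v=[-1.0000 0.0000 0.0000]
Step 1: x=[8.5000 7.0000 19.0000] v=[9.0000 -12.0000 6.0000]
Step 2: x=[3.0000 14.5000 16.0000] v=[-11.0000 15.0000 -6.0000]
Step 3: x=[6.0000 12.0000 17.5000] v=[6.0000 -5.0000 3.0000]
Max displacement = 5.0000

Answer: 5.0000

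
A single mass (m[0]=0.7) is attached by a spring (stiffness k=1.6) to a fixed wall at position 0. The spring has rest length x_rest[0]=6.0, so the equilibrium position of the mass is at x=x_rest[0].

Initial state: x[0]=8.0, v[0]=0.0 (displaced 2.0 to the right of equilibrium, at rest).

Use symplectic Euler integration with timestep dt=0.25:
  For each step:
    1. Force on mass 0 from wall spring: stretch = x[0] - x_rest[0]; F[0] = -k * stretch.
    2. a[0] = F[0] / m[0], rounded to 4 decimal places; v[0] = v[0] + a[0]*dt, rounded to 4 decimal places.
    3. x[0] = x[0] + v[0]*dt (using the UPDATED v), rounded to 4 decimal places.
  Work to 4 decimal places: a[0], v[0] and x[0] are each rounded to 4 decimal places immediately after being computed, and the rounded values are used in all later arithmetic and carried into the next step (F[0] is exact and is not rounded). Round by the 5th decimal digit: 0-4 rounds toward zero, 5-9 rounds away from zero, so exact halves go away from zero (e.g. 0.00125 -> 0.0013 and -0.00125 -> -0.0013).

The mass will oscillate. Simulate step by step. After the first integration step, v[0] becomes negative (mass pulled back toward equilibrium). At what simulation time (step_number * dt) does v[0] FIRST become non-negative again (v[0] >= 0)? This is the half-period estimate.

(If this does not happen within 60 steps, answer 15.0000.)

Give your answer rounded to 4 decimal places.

Step 0: x=[8.0000] v=[0.0000]
Step 1: x=[7.7143] v=[-1.1429]
Step 2: x=[7.1837] v=[-2.1225]
Step 3: x=[6.4840] v=[-2.7989]
Step 4: x=[5.7151] v=[-3.0755]
Step 5: x=[4.9869] v=[-2.9127]
Step 6: x=[4.4035] v=[-2.3338]
Step 7: x=[4.0481] v=[-1.4215]
Step 8: x=[3.9716] v=[-0.3061]
Step 9: x=[4.1849] v=[0.8530]
First v>=0 after going negative at step 9, time=2.2500

Answer: 2.2500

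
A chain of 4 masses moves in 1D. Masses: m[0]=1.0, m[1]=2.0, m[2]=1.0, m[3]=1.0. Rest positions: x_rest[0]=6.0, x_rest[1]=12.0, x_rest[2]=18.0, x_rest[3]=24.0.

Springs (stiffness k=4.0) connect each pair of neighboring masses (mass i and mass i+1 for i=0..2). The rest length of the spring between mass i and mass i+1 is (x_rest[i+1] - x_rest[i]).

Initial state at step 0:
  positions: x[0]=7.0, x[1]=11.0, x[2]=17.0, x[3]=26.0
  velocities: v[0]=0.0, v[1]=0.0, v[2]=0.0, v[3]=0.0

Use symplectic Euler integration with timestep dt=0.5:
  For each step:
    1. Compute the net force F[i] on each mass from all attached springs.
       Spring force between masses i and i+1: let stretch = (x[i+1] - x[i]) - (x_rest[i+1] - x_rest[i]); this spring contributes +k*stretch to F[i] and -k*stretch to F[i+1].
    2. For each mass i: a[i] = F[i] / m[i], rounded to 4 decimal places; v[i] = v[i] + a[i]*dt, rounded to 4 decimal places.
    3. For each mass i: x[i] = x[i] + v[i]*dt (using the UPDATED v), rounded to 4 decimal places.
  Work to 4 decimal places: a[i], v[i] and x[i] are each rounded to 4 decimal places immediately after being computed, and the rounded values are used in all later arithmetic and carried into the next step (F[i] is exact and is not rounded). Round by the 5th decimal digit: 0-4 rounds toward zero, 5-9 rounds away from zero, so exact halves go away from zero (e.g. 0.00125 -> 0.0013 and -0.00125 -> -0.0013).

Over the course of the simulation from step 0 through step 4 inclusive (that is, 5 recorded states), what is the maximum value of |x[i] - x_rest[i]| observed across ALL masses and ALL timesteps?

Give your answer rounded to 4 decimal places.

Answer: 3.0000

Derivation:
Step 0: x=[7.0000 11.0000 17.0000 26.0000] v=[0.0000 0.0000 0.0000 0.0000]
Step 1: x=[5.0000 12.0000 20.0000 23.0000] v=[-4.0000 2.0000 6.0000 -6.0000]
Step 2: x=[4.0000 13.5000 18.0000 23.0000] v=[-2.0000 3.0000 -4.0000 0.0000]
Step 3: x=[6.5000 12.5000 16.5000 24.0000] v=[5.0000 -2.0000 -3.0000 2.0000]
Step 4: x=[9.0000 10.5000 18.5000 23.5000] v=[5.0000 -4.0000 4.0000 -1.0000]
Max displacement = 3.0000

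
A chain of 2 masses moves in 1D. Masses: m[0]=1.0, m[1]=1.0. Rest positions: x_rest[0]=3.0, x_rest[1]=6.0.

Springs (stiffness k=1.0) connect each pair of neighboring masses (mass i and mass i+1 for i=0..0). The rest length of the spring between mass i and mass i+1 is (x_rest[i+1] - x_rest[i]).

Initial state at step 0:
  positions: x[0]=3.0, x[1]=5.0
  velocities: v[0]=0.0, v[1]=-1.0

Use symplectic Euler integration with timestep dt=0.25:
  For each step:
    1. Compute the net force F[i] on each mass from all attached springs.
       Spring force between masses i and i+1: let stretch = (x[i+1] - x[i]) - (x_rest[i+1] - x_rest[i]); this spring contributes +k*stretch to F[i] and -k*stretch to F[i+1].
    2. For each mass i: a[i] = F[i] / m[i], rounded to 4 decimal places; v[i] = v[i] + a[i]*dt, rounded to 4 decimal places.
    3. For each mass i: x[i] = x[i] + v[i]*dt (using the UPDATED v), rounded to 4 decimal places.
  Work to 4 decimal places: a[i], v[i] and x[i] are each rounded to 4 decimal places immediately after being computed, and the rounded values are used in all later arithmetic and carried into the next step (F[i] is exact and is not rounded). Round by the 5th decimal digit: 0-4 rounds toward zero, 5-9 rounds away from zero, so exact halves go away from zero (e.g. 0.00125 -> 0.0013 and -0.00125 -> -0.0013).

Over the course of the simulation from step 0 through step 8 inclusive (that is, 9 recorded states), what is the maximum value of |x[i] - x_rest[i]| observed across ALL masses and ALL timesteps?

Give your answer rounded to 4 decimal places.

Answer: 1.8990

Derivation:
Step 0: x=[3.0000 5.0000] v=[0.0000 -1.0000]
Step 1: x=[2.9375 4.8125] v=[-0.2500 -0.7500]
Step 2: x=[2.8047 4.6953] v=[-0.5313 -0.4688]
Step 3: x=[2.6025 4.6474] v=[-0.8087 -0.1915]
Step 4: x=[2.3406 4.6592] v=[-1.0475 0.0473]
Step 5: x=[2.0361 4.7136] v=[-1.2179 0.2177]
Step 6: x=[1.7115 4.7882] v=[-1.2985 0.2983]
Step 7: x=[1.3917 4.8580] v=[-1.2793 0.2791]
Step 8: x=[1.1010 4.8986] v=[-1.1627 0.1625]
Max displacement = 1.8990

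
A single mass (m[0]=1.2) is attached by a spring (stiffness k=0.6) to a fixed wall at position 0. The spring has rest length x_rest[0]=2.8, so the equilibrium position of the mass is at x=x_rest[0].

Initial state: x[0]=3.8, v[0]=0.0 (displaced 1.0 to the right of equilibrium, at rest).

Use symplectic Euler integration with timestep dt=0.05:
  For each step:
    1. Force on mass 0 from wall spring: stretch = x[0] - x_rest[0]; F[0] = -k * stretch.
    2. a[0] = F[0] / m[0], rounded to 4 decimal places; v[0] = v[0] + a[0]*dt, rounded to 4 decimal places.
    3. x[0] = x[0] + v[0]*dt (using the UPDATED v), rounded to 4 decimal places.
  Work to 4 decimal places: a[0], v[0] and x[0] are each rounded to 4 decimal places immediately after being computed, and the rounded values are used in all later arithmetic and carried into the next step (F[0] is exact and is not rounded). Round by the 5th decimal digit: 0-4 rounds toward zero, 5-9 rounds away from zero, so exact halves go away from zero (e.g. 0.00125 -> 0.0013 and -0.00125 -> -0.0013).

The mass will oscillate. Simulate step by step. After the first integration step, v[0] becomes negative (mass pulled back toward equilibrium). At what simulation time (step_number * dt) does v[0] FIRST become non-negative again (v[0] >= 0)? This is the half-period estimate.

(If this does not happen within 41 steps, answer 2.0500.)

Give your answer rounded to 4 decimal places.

Answer: 2.0500

Derivation:
Step 0: x=[3.8000] v=[0.0000]
Step 1: x=[3.7988] v=[-0.0250]
Step 2: x=[3.7963] v=[-0.0500]
Step 3: x=[3.7926] v=[-0.0749]
Step 4: x=[3.7876] v=[-0.0997]
Step 5: x=[3.7814] v=[-0.1244]
Step 6: x=[3.7740] v=[-0.1489]
Step 7: x=[3.7653] v=[-0.1733]
Step 8: x=[3.7554] v=[-0.1974]
Step 9: x=[3.7443] v=[-0.2213]
Step 10: x=[3.7321] v=[-0.2449]
Step 11: x=[3.7187] v=[-0.2682]
Step 12: x=[3.7041] v=[-0.2912]
Step 13: x=[3.6884] v=[-0.3138]
Step 14: x=[3.6716] v=[-0.3360]
Step 15: x=[3.6537] v=[-0.3578]
Step 16: x=[3.6347] v=[-0.3791]
Step 17: x=[3.6147] v=[-0.4000]
Step 18: x=[3.5937] v=[-0.4204]
Step 19: x=[3.5717] v=[-0.4402]
Step 20: x=[3.5487] v=[-0.4595]
Step 21: x=[3.5248] v=[-0.4782]
Step 22: x=[3.5000] v=[-0.4963]
Step 23: x=[3.4743] v=[-0.5138]
Step 24: x=[3.4478] v=[-0.5307]
Step 25: x=[3.4205] v=[-0.5469]
Step 26: x=[3.3924] v=[-0.5624]
Step 27: x=[3.3635] v=[-0.5772]
Step 28: x=[3.3339] v=[-0.5913]
Step 29: x=[3.3037] v=[-0.6047]
Step 30: x=[3.2728] v=[-0.6173]
Step 31: x=[3.2413] v=[-0.6291]
Step 32: x=[3.2093] v=[-0.6401]
Step 33: x=[3.1768] v=[-0.6503]
Step 34: x=[3.1438] v=[-0.6597]
Step 35: x=[3.1104] v=[-0.6683]
Step 36: x=[3.0766] v=[-0.6761]
Step 37: x=[3.0425] v=[-0.6830]
Step 38: x=[3.0080] v=[-0.6891]
Step 39: x=[2.9733] v=[-0.6943]
Step 40: x=[2.9384] v=[-0.6986]
Step 41: x=[2.9033] v=[-0.7021]
v[0] did not become non-negative within 41 steps; using fallback time=2.0500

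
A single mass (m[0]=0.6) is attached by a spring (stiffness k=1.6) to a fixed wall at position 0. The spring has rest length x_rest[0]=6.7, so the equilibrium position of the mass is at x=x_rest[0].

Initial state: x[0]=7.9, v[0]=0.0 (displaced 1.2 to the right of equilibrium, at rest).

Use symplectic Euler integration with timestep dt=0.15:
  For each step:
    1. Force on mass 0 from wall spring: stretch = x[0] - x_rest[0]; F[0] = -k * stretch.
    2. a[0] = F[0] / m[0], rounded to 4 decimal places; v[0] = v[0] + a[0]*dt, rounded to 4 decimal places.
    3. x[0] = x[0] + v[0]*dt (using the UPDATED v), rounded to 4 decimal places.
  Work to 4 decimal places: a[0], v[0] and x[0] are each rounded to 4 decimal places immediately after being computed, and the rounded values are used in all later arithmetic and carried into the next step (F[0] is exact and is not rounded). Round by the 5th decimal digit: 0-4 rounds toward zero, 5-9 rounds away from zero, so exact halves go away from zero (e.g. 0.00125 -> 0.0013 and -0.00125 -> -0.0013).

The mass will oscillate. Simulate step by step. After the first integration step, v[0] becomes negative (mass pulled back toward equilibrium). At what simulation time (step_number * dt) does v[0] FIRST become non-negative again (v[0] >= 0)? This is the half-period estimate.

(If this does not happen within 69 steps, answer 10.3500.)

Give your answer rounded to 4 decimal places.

Answer: 1.9500

Derivation:
Step 0: x=[7.9000] v=[0.0000]
Step 1: x=[7.8280] v=[-0.4800]
Step 2: x=[7.6883] v=[-0.9312]
Step 3: x=[7.4893] v=[-1.3265]
Step 4: x=[7.2430] v=[-1.6422]
Step 5: x=[6.9641] v=[-1.8594]
Step 6: x=[6.6694] v=[-1.9650]
Step 7: x=[6.3765] v=[-1.9528]
Step 8: x=[6.1030] v=[-1.8234]
Step 9: x=[5.8653] v=[-1.5846]
Step 10: x=[5.6777] v=[-1.2507]
Step 11: x=[5.5514] v=[-0.8418]
Step 12: x=[5.4940] v=[-0.3824]
Step 13: x=[5.5090] v=[0.1000]
First v>=0 after going negative at step 13, time=1.9500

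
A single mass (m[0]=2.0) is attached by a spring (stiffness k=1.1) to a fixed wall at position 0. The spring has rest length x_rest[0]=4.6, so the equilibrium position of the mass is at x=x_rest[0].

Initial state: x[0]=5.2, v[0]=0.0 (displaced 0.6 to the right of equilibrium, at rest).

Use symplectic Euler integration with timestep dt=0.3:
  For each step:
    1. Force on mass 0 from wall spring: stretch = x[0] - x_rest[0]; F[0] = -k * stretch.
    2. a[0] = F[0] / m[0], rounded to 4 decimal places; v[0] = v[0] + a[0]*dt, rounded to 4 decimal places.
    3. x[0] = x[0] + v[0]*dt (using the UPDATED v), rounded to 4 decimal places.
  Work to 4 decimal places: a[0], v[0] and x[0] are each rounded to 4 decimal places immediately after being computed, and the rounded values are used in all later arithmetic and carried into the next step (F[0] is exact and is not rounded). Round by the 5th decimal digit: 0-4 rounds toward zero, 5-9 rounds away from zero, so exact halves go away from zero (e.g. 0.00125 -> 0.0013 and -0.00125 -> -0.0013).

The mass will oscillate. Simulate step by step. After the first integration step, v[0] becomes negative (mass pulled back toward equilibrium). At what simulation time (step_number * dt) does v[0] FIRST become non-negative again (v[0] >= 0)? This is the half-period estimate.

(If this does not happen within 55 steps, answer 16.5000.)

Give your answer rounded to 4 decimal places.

Step 0: x=[5.2000] v=[0.0000]
Step 1: x=[5.1703] v=[-0.0990]
Step 2: x=[5.1124] v=[-0.1931]
Step 3: x=[5.0291] v=[-0.2776]
Step 4: x=[4.9246] v=[-0.3484]
Step 5: x=[4.8040] v=[-0.4020]
Step 6: x=[4.6733] v=[-0.4357]
Step 7: x=[4.5390] v=[-0.4478]
Step 8: x=[4.4077] v=[-0.4377]
Step 9: x=[4.2859] v=[-0.4060]
Step 10: x=[4.1796] v=[-0.3542]
Step 11: x=[4.0942] v=[-0.2848]
Step 12: x=[4.0338] v=[-0.2013]
Step 13: x=[4.0014] v=[-0.1079]
Step 14: x=[3.9987] v=[-0.0091]
Step 15: x=[4.0257] v=[0.0901]
First v>=0 after going negative at step 15, time=4.5000

Answer: 4.5000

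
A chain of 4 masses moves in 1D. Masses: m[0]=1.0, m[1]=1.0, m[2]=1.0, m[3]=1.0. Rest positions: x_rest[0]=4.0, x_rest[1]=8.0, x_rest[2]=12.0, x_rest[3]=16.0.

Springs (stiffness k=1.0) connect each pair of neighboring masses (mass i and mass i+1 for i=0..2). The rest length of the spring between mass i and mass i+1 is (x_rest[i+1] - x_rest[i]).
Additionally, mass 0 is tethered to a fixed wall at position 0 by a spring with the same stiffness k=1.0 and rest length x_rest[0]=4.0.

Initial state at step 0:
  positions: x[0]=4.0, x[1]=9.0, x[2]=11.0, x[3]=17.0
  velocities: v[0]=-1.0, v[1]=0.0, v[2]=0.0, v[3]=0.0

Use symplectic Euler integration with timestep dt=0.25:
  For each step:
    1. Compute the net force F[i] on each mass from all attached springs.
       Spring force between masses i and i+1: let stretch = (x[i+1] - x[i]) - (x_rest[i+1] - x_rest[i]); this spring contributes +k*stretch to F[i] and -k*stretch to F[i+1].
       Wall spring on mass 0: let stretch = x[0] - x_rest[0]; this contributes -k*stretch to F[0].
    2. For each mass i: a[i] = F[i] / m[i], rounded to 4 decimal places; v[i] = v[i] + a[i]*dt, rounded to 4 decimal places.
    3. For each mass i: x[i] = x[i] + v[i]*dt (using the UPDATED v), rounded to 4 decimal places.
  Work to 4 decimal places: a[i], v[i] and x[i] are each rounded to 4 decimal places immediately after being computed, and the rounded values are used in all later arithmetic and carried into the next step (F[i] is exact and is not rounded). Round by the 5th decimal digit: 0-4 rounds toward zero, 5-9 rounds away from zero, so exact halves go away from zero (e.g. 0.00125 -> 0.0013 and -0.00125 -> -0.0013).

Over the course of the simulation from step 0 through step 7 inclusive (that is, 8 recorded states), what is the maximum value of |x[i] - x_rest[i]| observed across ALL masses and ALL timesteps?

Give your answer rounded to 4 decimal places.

Answer: 1.4402

Derivation:
Step 0: x=[4.0000 9.0000 11.0000 17.0000] v=[-1.0000 0.0000 0.0000 0.0000]
Step 1: x=[3.8125 8.8125 11.2500 16.8750] v=[-0.7500 -0.7500 1.0000 -0.5000]
Step 2: x=[3.6992 8.4649 11.6992 16.6484] v=[-0.4531 -1.3906 1.7969 -0.9063]
Step 3: x=[3.6526 8.0215 12.2556 16.3625] v=[-0.1865 -1.7735 2.2256 -1.1436]
Step 4: x=[3.6508 7.5697 12.8041 16.0699] v=[-0.0074 -1.8072 2.1938 -1.1703]
Step 5: x=[3.6657 7.2001 13.2295 15.8232] v=[0.0596 -1.4783 1.7017 -0.9868]
Step 6: x=[3.6724 6.9865 13.4402 15.6644] v=[0.0268 -0.8546 0.8428 -0.6352]
Step 7: x=[3.6567 6.9691 13.3866 15.6166] v=[-0.0628 -0.0697 -0.2146 -0.1913]
Max displacement = 1.4402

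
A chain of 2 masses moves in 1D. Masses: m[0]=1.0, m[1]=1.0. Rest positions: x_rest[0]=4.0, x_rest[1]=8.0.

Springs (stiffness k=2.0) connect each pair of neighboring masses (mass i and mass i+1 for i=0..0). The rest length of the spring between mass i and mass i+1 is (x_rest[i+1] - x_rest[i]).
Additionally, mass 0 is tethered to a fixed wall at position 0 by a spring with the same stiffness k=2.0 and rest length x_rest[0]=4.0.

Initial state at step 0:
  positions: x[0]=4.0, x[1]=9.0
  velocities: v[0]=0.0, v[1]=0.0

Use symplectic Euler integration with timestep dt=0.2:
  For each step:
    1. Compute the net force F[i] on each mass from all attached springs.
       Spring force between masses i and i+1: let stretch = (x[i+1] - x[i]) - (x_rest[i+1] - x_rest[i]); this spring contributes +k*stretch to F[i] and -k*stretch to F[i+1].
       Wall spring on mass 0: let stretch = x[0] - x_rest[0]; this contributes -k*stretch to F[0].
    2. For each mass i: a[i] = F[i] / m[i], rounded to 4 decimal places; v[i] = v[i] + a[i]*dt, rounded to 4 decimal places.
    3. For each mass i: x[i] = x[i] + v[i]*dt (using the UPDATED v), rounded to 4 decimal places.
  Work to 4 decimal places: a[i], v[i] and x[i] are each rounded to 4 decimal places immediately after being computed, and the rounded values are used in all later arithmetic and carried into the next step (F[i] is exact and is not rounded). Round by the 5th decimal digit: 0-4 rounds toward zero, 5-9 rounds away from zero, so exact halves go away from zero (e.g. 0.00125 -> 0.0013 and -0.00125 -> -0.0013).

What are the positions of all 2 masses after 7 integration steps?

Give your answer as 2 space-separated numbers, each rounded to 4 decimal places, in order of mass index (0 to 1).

Answer: 4.5504 7.9160

Derivation:
Step 0: x=[4.0000 9.0000] v=[0.0000 0.0000]
Step 1: x=[4.0800 8.9200] v=[0.4000 -0.4000]
Step 2: x=[4.2208 8.7728] v=[0.7040 -0.7360]
Step 3: x=[4.3881 8.5814] v=[0.8365 -0.9568]
Step 4: x=[4.5398 8.3746] v=[0.7586 -1.0341]
Step 5: x=[4.6351 8.1810] v=[0.4766 -0.9680]
Step 6: x=[4.6433 8.0237] v=[0.0409 -0.7864]
Step 7: x=[4.5504 7.9160] v=[-0.4643 -0.5386]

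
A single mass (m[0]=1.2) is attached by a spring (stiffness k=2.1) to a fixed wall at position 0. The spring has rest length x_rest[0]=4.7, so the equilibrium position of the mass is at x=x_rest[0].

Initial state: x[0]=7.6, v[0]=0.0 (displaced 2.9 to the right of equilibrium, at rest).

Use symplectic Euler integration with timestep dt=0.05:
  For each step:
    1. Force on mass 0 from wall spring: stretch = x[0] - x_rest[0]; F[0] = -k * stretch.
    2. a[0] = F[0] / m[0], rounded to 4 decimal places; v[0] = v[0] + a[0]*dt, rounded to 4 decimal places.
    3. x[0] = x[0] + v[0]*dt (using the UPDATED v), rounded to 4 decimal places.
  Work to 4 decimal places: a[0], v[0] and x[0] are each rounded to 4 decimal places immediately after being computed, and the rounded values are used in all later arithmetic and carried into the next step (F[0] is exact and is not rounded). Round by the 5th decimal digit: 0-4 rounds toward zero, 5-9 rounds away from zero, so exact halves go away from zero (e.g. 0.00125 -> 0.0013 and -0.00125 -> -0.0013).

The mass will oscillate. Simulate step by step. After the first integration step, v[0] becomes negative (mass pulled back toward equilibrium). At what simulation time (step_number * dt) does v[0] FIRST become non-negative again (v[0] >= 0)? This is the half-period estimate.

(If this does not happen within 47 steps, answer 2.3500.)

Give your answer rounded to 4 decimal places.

Answer: 2.3500

Derivation:
Step 0: x=[7.6000] v=[0.0000]
Step 1: x=[7.5873] v=[-0.2538]
Step 2: x=[7.5620] v=[-0.5064]
Step 3: x=[7.5242] v=[-0.7568]
Step 4: x=[7.4740] v=[-1.0039]
Step 5: x=[7.4117] v=[-1.2466]
Step 6: x=[7.3375] v=[-1.4839]
Step 7: x=[7.2518] v=[-1.7147]
Step 8: x=[7.1549] v=[-1.9380]
Step 9: x=[7.0473] v=[-2.1528]
Step 10: x=[6.9294] v=[-2.3582]
Step 11: x=[6.8017] v=[-2.5533]
Step 12: x=[6.6648] v=[-2.7372]
Step 13: x=[6.5193] v=[-2.9091]
Step 14: x=[6.3659] v=[-3.0683]
Step 15: x=[6.2052] v=[-3.2141]
Step 16: x=[6.0379] v=[-3.3458]
Step 17: x=[5.8648] v=[-3.4629]
Step 18: x=[5.6866] v=[-3.5648]
Step 19: x=[5.5040] v=[-3.6511]
Step 20: x=[5.3179] v=[-3.7215]
Step 21: x=[5.1291] v=[-3.7756]
Step 22: x=[4.9384] v=[-3.8131]
Step 23: x=[4.7467] v=[-3.8340]
Step 24: x=[4.5548] v=[-3.8381]
Step 25: x=[4.3635] v=[-3.8254]
Step 26: x=[4.1737] v=[-3.7960]
Step 27: x=[3.9862] v=[-3.7500]
Step 28: x=[3.8018] v=[-3.6875]
Step 29: x=[3.6214] v=[-3.6089]
Step 30: x=[3.4457] v=[-3.5145]
Step 31: x=[3.2755] v=[-3.4048]
Step 32: x=[3.1115] v=[-3.2802]
Step 33: x=[2.9544] v=[-3.1412]
Step 34: x=[2.8050] v=[-2.9885]
Step 35: x=[2.6639] v=[-2.8227]
Step 36: x=[2.5317] v=[-2.6445]
Step 37: x=[2.4090] v=[-2.4548]
Step 38: x=[2.2963] v=[-2.2543]
Step 39: x=[2.1941] v=[-2.0440]
Step 40: x=[2.1029] v=[-1.8247]
Step 41: x=[2.0230] v=[-1.5975]
Step 42: x=[1.9548] v=[-1.3633]
Step 43: x=[1.8986] v=[-1.1231]
Step 44: x=[1.8547] v=[-0.8780]
Step 45: x=[1.8233] v=[-0.6290]
Step 46: x=[1.8044] v=[-0.3773]
Step 47: x=[1.7982] v=[-0.1239]
v[0] did not become non-negative within 47 steps; using fallback time=2.3500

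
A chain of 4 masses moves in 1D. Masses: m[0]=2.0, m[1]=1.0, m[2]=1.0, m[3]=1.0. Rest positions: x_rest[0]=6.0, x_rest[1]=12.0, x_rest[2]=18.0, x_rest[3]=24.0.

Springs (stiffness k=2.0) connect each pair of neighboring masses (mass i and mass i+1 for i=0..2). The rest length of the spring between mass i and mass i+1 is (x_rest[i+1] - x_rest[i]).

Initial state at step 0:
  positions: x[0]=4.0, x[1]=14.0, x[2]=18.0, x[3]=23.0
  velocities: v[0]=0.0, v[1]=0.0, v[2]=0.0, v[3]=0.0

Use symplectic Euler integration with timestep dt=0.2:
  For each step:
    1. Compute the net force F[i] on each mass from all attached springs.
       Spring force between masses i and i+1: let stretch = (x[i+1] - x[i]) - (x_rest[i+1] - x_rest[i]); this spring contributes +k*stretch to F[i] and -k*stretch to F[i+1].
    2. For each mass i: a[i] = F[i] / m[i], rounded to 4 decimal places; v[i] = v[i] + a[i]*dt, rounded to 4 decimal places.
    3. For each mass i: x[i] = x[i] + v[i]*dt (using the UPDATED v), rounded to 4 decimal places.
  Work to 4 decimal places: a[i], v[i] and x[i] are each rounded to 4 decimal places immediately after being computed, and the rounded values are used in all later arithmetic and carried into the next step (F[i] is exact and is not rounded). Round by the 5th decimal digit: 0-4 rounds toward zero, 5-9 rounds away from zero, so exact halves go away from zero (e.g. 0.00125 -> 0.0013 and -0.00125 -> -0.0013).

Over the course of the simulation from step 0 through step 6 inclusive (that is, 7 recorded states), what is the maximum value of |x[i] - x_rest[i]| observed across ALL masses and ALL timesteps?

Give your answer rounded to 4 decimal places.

Answer: 2.9144

Derivation:
Step 0: x=[4.0000 14.0000 18.0000 23.0000] v=[0.0000 0.0000 0.0000 0.0000]
Step 1: x=[4.1600 13.5200 18.0800 23.0800] v=[0.8000 -2.4000 0.4000 0.4000]
Step 2: x=[4.4544 12.6560 18.1952 23.2400] v=[1.4720 -4.3200 0.5760 0.8000]
Step 3: x=[4.8369 11.5790 18.2708 23.4764] v=[1.9123 -5.3850 0.3782 1.1821]
Step 4: x=[5.2490 10.4980 18.2275 23.7764] v=[2.0607 -5.4051 -0.2163 1.4999]
Step 5: x=[5.6311 9.6154 18.0098 24.1125] v=[1.9105 -4.4129 -1.0885 1.6803]
Step 6: x=[5.9326 9.0856 17.6088 24.4403] v=[1.5074 -2.6489 -2.0052 1.6392]
Max displacement = 2.9144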